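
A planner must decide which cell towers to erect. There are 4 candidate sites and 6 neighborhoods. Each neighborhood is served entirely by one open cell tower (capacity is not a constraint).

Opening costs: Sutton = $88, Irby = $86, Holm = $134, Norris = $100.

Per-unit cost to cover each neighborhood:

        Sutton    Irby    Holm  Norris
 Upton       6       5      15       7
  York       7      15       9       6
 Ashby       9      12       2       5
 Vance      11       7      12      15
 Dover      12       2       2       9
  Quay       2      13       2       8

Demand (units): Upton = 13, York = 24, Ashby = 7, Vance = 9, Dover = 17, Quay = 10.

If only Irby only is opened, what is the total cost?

Total cost: 822

Each neighborhood is assigned to its cheapest site among the open ones.
{Irby}: Upton→Irby 5·13=65, York→Irby 15·24=360, Ashby→Irby 12·7=84, Vance→Irby 7·9=63, Dover→Irby 2·17=34, Quay→Irby 13·10=130. Service 736; fixed 86; total 822.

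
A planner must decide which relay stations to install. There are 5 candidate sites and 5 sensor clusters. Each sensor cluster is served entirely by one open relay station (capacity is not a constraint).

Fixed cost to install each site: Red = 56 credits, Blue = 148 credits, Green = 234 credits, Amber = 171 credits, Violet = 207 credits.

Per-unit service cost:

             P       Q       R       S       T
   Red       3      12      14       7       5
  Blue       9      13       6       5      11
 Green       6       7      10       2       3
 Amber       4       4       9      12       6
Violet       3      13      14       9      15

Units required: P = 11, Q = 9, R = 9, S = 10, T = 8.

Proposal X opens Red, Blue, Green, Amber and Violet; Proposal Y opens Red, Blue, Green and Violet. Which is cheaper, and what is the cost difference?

Proposal Y is cheaper by 144.

Proposal X: {Red, Blue, Green, Amber, Violet}: P→Red 3·11=33, Q→Amber 4·9=36, R→Blue 6·9=54, S→Green 2·10=20, T→Green 3·8=24. Service 167; fixed 816; total 983.
Proposal Y: {Red, Blue, Green, Violet}: P→Red 3·11=33, Q→Green 7·9=63, R→Blue 6·9=54, S→Green 2·10=20, T→Green 3·8=24. Service 194; fixed 645; total 839.
Difference: |983 − 839| = 144.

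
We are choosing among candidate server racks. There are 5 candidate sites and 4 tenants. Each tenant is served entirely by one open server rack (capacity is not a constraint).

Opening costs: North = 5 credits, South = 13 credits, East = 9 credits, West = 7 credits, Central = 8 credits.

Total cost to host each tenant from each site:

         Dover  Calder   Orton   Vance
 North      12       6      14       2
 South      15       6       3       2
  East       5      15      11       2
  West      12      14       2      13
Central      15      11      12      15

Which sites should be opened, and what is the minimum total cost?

For any fixed open set, each tenant goes to its cheapest open site; total = fixed + service.
{North, West}: Dover→North 12, Calder→North 6, Orton→West 2, Vance→North 2. Service 22; fixed 12; total 34.
{North, East, West}: Dover→East 5, Calder→North 6, Orton→West 2, Vance→North 2. Service 15; fixed 21; total 36.
{North, East}: service 24 + fixed 14 = 38
{North, South, East, West, Central}: Dover→East 5, Calder→North 6, Orton→West 2, Vance→North 2. Service 15; fixed 42; total 57.
No other subset beats 34.

Open North and West; minimum total cost 34.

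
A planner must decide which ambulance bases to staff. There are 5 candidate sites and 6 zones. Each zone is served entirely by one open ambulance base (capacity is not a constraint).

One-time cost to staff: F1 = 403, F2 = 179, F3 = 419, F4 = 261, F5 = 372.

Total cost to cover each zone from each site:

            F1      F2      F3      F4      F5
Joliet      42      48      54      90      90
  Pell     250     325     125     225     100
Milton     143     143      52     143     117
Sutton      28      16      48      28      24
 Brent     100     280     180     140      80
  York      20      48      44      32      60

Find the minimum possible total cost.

Minimum total cost: 843

For any fixed open set, each zone goes to its cheapest open site; total = fixed + service.
{F5}: Joliet→F5 90, Pell→F5 100, Milton→F5 117, Sutton→F5 24, Brent→F5 80, York→F5 60. Service 471; fixed 372; total 843.
{F4}: service 658 + fixed 261 = 919
{F3}: service 503 + fixed 419 = 922
{F1, F2, F3, F4, F5}: Joliet→F1 42, Pell→F5 100, Milton→F3 52, Sutton→F2 16, Brent→F5 80, York→F1 20. Service 310; fixed 1634; total 1944.
No other subset beats 843.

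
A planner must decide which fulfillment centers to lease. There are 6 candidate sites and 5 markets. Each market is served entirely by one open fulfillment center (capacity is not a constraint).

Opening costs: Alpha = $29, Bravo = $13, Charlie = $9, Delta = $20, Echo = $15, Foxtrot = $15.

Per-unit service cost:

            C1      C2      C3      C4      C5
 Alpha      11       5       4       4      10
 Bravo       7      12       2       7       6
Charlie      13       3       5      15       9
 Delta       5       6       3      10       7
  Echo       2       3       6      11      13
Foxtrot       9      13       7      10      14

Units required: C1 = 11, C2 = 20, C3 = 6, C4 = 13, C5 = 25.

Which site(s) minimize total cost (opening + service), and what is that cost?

For any fixed open set, each market goes to its cheapest open site; total = fixed + service.
{Alpha, Bravo, Echo}: C1→Echo 2·11=22, C2→Echo 3·20=60, C3→Bravo 2·6=12, C4→Alpha 4·13=52, C5→Bravo 6·25=150. Service 296; fixed 57; total 353.
{Alpha, Bravo, Charlie, Echo}: service 296 + fixed 66 = 362
{Bravo, Echo}: service 335 + fixed 28 = 363
{Alpha, Bravo, Charlie, Delta, Echo, Foxtrot}: C1→Echo 2·11=22, C2→Charlie 3·20=60, C3→Bravo 2·6=12, C4→Alpha 4·13=52, C5→Bravo 6·25=150. Service 296; fixed 101; total 397.
No other subset beats 353.

Open Alpha, Bravo and Echo; minimum total cost 353.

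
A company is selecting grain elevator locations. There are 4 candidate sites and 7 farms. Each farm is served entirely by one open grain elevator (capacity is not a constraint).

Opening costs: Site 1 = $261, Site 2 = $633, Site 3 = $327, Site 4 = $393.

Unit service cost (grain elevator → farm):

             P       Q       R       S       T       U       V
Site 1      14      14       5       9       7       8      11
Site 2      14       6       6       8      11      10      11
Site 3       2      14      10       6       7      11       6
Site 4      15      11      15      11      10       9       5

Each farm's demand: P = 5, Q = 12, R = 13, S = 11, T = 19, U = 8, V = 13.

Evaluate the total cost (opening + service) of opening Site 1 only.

Total cost: 1003

Each farm is assigned to its cheapest site among the open ones.
{Site 1}: P→Site 1 14·5=70, Q→Site 1 14·12=168, R→Site 1 5·13=65, S→Site 1 9·11=99, T→Site 1 7·19=133, U→Site 1 8·8=64, V→Site 1 11·13=143. Service 742; fixed 261; total 1003.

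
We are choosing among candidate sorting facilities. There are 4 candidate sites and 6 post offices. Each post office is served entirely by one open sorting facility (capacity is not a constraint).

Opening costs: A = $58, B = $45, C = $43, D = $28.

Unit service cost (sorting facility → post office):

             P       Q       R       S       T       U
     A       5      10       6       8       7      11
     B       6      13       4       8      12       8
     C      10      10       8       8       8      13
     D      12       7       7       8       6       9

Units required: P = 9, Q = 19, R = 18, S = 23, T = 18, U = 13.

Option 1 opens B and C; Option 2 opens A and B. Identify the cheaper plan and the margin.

Option 2 is cheaper by 12.

Option 1: {B, C}: P→B 6·9=54, Q→C 10·19=190, R→B 4·18=72, S→B 8·23=184, T→C 8·18=144, U→B 8·13=104. Service 748; fixed 88; total 836.
Option 2: {A, B}: P→A 5·9=45, Q→A 10·19=190, R→B 4·18=72, S→A 8·23=184, T→A 7·18=126, U→B 8·13=104. Service 721; fixed 103; total 824.
Difference: |836 − 824| = 12.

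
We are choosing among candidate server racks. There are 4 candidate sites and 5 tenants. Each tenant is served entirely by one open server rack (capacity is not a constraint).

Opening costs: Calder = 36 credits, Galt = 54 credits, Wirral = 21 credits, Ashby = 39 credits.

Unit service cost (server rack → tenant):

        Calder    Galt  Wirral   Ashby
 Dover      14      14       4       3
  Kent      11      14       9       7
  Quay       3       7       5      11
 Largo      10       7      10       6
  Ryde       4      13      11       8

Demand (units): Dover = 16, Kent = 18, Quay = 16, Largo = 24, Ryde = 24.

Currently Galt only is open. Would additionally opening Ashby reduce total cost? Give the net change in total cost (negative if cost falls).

Current service cost with {Galt}: 1068.
Adding Ashby: each tenant re-picks its cheapest; new service cost 622, saving 446.
Extra fixed cost: 39. Net change = 39 − 446 = -407.
(Totals: 1122 → 715.)

Yes — net change −407 (cost falls by 407).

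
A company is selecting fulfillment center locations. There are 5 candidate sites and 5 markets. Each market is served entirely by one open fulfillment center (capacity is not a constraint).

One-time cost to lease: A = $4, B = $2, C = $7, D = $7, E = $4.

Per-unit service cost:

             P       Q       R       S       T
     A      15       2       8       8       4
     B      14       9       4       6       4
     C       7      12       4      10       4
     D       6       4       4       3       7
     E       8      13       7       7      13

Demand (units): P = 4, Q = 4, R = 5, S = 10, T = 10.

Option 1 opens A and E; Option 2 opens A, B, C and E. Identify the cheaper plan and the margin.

Option 2 is cheaper by 20.

Option 1: {A, E}: P→E 8·4=32, Q→A 2·4=8, R→E 7·5=35, S→E 7·10=70, T→A 4·10=40. Service 185; fixed 8; total 193.
Option 2: {A, B, C, E}: P→C 7·4=28, Q→A 2·4=8, R→B 4·5=20, S→B 6·10=60, T→A 4·10=40. Service 156; fixed 17; total 173.
Difference: |193 − 173| = 20.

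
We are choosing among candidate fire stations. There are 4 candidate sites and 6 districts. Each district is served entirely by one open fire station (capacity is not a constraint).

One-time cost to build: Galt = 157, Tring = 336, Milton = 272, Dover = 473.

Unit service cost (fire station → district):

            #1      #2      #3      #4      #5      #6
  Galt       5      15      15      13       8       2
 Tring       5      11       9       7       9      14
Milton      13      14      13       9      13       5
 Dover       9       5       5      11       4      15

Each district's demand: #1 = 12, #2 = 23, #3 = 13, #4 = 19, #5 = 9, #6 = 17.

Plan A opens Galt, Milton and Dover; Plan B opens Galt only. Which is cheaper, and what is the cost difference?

Plan A: {Galt, Milton, Dover}: #1→Galt 5·12=60, #2→Dover 5·23=115, #3→Dover 5·13=65, #4→Milton 9·19=171, #5→Dover 4·9=36, #6→Galt 2·17=34. Service 481; fixed 902; total 1383.
Plan B: {Galt}: #1→Galt 5·12=60, #2→Galt 15·23=345, #3→Galt 15·13=195, #4→Galt 13·19=247, #5→Galt 8·9=72, #6→Galt 2·17=34. Service 953; fixed 157; total 1110.
Difference: |1383 − 1110| = 273.

Plan B is cheaper by 273.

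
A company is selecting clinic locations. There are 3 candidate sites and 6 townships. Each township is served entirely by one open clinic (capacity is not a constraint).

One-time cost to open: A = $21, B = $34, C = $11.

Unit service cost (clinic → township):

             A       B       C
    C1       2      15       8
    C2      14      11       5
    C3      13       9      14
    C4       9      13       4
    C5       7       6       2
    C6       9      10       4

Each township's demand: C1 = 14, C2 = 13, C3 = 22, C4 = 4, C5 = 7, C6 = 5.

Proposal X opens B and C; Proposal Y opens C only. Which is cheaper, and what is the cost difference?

Proposal X: {B, C}: C1→C 8·14=112, C2→C 5·13=65, C3→B 9·22=198, C4→C 4·4=16, C5→C 2·7=14, C6→C 4·5=20. Service 425; fixed 45; total 470.
Proposal Y: {C}: C1→C 8·14=112, C2→C 5·13=65, C3→C 14·22=308, C4→C 4·4=16, C5→C 2·7=14, C6→C 4·5=20. Service 535; fixed 11; total 546.
Difference: |470 − 546| = 76.

Proposal X is cheaper by 76.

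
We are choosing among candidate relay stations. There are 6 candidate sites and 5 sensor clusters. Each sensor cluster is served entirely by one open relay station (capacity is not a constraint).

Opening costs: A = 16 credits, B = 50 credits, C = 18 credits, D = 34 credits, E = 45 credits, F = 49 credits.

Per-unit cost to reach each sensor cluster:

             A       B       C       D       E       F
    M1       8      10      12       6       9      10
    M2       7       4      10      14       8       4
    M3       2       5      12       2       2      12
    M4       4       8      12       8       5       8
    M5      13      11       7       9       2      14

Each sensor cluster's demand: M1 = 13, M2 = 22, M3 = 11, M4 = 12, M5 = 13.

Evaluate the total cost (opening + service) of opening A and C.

Total cost: 453

Each sensor cluster is assigned to its cheapest site among the open ones.
{A, C}: M1→A 8·13=104, M2→A 7·22=154, M3→A 2·11=22, M4→A 4·12=48, M5→C 7·13=91. Service 419; fixed 34; total 453.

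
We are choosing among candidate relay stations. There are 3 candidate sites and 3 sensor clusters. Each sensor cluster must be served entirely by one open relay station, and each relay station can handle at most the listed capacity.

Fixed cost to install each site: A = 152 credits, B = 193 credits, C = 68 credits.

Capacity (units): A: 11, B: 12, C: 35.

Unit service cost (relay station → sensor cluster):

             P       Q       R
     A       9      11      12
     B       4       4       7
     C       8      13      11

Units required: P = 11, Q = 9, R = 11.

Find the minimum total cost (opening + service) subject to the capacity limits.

Open {C}: P→C 8·11=88, Q→C 13·9=117, R→C 11·11=121.
Loads: C carries 31/35. Service 326; fixed 68; total 394.
Next best feasible plan costs 506.

Minimum total cost: 394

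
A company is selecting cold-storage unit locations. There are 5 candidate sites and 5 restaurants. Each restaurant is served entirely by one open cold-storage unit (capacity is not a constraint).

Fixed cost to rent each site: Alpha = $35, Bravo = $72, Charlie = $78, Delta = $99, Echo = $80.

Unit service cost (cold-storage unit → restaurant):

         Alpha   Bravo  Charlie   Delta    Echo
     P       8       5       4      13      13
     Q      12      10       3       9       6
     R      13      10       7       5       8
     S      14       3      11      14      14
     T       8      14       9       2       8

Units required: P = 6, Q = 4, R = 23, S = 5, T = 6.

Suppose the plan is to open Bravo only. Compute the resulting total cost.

Total cost: 471

Each restaurant is assigned to its cheapest site among the open ones.
{Bravo}: P→Bravo 5·6=30, Q→Bravo 10·4=40, R→Bravo 10·23=230, S→Bravo 3·5=15, T→Bravo 14·6=84. Service 399; fixed 72; total 471.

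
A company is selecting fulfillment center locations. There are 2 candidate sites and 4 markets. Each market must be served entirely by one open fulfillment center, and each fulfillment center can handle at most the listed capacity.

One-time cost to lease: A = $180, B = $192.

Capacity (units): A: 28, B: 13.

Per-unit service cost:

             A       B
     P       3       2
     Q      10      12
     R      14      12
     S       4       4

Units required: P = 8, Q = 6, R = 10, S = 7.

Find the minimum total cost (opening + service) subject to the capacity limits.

Minimum total cost: 604

Open {A, B}: P→A 3·8=24, Q→A 10·6=60, R→B 12·10=120, S→A 4·7=28.
Loads: A carries 21/28, B carries 10/13. Service 232; fixed 372; total 604.
Next best feasible plan costs 616.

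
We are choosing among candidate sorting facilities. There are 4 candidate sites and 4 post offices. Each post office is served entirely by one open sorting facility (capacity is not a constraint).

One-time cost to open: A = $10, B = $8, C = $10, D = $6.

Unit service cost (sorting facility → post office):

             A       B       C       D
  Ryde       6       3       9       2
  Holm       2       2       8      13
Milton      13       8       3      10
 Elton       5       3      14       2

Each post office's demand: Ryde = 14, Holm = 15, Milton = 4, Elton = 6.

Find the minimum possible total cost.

For any fixed open set, each post office goes to its cheapest open site; total = fixed + service.
{B, C, D}: Ryde→D 2·14=28, Holm→B 2·15=30, Milton→C 3·4=12, Elton→D 2·6=12. Service 82; fixed 24; total 106.
{A, C, D}: Ryde→D 2·14=28, Holm→A 2·15=30, Milton→C 3·4=12, Elton→D 2·6=12. Service 82; fixed 26; total 108.
{A, B, C, D}: Ryde→D 2·14=28, Holm→A 2·15=30, Milton→C 3·4=12, Elton→D 2·6=12. Service 82; fixed 34; total 116.
{D}: Ryde→D 2·14=28, Holm→D 13·15=195, Milton→D 10·4=40, Elton→D 2·6=12. Service 275; fixed 6; total 281.
No other subset beats 106.

Minimum total cost: 106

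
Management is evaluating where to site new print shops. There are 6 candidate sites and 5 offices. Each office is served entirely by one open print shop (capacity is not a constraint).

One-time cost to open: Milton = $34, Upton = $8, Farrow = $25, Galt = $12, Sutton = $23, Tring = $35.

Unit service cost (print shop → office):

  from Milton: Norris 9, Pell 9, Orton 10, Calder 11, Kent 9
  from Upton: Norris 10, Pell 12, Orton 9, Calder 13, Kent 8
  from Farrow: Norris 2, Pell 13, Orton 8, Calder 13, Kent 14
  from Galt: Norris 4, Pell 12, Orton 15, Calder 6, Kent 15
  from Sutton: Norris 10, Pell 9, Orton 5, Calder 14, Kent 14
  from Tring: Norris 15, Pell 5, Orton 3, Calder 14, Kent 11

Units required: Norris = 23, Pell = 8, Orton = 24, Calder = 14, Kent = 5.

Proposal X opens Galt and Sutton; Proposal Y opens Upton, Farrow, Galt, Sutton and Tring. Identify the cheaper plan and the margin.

Proposal X: {Galt, Sutton}: Norris→Galt 4·23=92, Pell→Sutton 9·8=72, Orton→Sutton 5·24=120, Calder→Galt 6·14=84, Kent→Sutton 14·5=70. Service 438; fixed 35; total 473.
Proposal Y: {Upton, Farrow, Galt, Sutton, Tring}: Norris→Farrow 2·23=46, Pell→Tring 5·8=40, Orton→Tring 3·24=72, Calder→Galt 6·14=84, Kent→Upton 8·5=40. Service 282; fixed 103; total 385.
Difference: |473 − 385| = 88.

Proposal Y is cheaper by 88.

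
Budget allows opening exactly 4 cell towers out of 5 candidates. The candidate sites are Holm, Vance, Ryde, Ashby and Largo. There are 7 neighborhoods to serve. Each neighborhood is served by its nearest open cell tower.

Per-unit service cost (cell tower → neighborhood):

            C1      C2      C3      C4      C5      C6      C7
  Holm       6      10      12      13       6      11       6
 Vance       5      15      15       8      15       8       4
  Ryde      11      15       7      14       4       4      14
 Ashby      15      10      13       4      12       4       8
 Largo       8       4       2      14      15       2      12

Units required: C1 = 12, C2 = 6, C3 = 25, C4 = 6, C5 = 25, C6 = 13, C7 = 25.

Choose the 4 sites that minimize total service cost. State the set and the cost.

Choose Vance, Ryde, Ashby and Largo; total service cost 384.

With exactly 4 open, each neighborhood uses its cheapest among the chosen.
{Vance, Ryde, Ashby, Largo}: C1→Vance 5·12=60, C2→Largo 4·6=24, C3→Largo 2·25=50, C4→Ashby 4·6=24, C5→Ryde 4·25=100, C6→Largo 2·13=26, C7→Vance 4·25=100. Service cost 384.
{Holm, Vance, Ryde, Largo}: service cost 408
{Holm, Vance, Ashby, Largo}: service cost 434
Among all 5 size-4 choices, {Vance, Ryde, Ashby, Largo} is lowest.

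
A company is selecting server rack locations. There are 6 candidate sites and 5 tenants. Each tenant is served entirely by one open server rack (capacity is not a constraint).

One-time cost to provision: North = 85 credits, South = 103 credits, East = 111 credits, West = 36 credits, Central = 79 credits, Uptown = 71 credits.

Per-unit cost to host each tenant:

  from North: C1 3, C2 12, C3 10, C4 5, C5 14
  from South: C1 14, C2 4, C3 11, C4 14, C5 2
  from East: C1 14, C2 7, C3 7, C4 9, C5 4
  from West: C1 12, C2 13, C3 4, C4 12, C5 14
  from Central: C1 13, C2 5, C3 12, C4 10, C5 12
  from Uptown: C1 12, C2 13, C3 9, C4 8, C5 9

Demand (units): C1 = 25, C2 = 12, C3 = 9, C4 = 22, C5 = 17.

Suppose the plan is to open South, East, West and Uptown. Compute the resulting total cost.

Total cost: 915

Each tenant is assigned to its cheapest site among the open ones.
{South, East, West, Uptown}: C1→West 12·25=300, C2→South 4·12=48, C3→West 4·9=36, C4→Uptown 8·22=176, C5→South 2·17=34. Service 594; fixed 321; total 915.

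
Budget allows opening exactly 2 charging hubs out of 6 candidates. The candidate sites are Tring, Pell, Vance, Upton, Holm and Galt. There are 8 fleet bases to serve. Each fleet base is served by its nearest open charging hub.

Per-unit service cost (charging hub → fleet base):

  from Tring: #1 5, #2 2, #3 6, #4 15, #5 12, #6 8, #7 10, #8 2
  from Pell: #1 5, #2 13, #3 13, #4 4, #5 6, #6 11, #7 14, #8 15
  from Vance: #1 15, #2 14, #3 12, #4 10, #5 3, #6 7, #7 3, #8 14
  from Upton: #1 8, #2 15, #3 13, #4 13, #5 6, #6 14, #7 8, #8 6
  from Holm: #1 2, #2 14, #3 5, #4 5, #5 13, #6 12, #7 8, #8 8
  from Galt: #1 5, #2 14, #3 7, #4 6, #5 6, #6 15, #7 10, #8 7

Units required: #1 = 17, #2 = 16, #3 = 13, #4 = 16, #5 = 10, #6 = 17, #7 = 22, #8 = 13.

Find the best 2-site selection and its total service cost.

With exactly 2 open, each fleet base uses its cheapest among the chosen.
{Tring, Vance}: #1→Tring 5·17=85, #2→Tring 2·16=32, #3→Tring 6·13=78, #4→Vance 10·16=160, #5→Vance 3·10=30, #6→Vance 7·17=119, #7→Vance 3·22=66, #8→Tring 2·13=26. Service cost 596.
{Tring, Holm}: service cost 669
{Tring, Pell}: service cost 701
Among all 15 size-2 choices, {Tring, Vance} is lowest.

Choose Tring and Vance; total service cost 596.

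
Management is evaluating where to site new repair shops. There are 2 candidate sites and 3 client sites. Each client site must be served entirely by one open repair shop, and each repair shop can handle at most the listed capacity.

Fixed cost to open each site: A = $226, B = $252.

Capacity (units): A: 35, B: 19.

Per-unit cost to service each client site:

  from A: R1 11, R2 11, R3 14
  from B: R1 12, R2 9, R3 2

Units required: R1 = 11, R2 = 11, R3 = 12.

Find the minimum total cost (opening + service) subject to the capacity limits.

Minimum total cost: 636

Open {A}: R1→A 11·11=121, R2→A 11·11=121, R3→A 14·12=168.
Loads: A carries 34/35. Service 410; fixed 226; total 636.
Next best feasible plan costs 744.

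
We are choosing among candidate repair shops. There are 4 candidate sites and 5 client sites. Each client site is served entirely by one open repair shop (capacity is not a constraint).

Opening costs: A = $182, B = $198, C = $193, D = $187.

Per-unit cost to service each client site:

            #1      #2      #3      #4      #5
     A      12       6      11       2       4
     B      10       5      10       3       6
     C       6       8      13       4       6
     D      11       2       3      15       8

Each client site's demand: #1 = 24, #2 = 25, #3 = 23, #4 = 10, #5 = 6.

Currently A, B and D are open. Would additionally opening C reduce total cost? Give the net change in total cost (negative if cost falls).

No — net change +97 (cost rises by 97).

Current service cost with {A, B, D}: 403.
Adding C: each client site re-picks its cheapest; new service cost 307, saving 96.
Extra fixed cost: 193. Net change = 193 − 96 = 97.
(Totals: 970 → 1067.)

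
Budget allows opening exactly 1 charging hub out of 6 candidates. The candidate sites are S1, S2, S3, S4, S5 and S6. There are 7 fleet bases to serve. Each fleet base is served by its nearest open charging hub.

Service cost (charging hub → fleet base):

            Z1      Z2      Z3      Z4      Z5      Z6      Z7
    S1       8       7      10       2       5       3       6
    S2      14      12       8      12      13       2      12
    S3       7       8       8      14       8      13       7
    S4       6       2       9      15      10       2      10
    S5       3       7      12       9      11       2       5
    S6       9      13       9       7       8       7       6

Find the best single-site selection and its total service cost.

With exactly 1 open, each fleet base uses its cheapest among the chosen.
{S1}: Z1→S1 8, Z2→S1 7, Z3→S1 10, Z4→S1 2, Z5→S1 5, Z6→S1 3, Z7→S1 6. Service cost 41.
{S5}: service cost 49
{S4}: service cost 54
Among all 6 size-1 choices, {S1} is lowest.

Choose S1 only; total service cost 41.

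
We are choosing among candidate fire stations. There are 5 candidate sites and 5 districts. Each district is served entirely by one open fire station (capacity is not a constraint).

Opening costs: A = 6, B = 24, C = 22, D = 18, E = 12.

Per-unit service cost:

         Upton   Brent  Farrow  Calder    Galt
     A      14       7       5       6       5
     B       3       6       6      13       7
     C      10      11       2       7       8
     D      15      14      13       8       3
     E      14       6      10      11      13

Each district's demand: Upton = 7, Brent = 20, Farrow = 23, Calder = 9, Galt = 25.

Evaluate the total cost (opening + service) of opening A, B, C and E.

Total cost: 430

Each district is assigned to its cheapest site among the open ones.
{A, B, C, E}: Upton→B 3·7=21, Brent→B 6·20=120, Farrow→C 2·23=46, Calder→A 6·9=54, Galt→A 5·25=125. Service 366; fixed 64; total 430.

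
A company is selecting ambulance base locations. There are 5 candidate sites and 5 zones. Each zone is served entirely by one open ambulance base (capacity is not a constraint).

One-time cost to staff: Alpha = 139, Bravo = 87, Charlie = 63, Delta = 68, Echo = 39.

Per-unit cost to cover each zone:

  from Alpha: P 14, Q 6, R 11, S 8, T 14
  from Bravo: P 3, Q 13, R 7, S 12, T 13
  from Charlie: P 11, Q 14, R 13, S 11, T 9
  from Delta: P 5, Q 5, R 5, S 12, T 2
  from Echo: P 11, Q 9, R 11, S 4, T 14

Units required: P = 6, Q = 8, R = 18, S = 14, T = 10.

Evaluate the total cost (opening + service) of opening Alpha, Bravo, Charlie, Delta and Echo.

Total cost: 620

Each zone is assigned to its cheapest site among the open ones.
{Alpha, Bravo, Charlie, Delta, Echo}: P→Bravo 3·6=18, Q→Delta 5·8=40, R→Delta 5·18=90, S→Echo 4·14=56, T→Delta 2·10=20. Service 224; fixed 396; total 620.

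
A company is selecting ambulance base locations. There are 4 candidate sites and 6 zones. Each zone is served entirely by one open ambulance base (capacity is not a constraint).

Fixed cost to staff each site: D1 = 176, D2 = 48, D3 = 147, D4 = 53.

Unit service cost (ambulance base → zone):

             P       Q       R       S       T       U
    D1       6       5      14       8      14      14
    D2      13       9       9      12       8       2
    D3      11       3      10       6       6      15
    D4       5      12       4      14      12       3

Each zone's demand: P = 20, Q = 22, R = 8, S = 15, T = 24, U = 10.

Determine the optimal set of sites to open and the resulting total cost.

Open D3 and D4; minimum total cost 662.

For any fixed open set, each zone goes to its cheapest open site; total = fixed + service.
{D3, D4}: P→D4 5·20=100, Q→D3 3·22=66, R→D4 4·8=32, S→D3 6·15=90, T→D3 6·24=144, U→D4 3·10=30. Service 462; fixed 200; total 662.
{D2, D3, D4}: service 452 + fixed 248 = 700
{D2, D3}: service 612 + fixed 195 = 807
{D1, D2, D3, D4}: service 452 + fixed 424 = 876
No other subset beats 662.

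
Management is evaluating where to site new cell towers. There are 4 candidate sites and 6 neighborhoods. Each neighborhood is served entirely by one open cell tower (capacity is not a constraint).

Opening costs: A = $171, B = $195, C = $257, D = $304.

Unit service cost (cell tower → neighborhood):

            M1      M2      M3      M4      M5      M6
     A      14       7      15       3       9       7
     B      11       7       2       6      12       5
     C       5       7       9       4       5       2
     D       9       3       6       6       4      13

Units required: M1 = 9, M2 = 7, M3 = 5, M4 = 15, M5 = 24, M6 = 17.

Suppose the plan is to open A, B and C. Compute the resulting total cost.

Each neighborhood is assigned to its cheapest site among the open ones.
{A, B, C}: M1→C 5·9=45, M2→A 7·7=49, M3→B 2·5=10, M4→A 3·15=45, M5→C 5·24=120, M6→C 2·17=34. Service 303; fixed 623; total 926.

Total cost: 926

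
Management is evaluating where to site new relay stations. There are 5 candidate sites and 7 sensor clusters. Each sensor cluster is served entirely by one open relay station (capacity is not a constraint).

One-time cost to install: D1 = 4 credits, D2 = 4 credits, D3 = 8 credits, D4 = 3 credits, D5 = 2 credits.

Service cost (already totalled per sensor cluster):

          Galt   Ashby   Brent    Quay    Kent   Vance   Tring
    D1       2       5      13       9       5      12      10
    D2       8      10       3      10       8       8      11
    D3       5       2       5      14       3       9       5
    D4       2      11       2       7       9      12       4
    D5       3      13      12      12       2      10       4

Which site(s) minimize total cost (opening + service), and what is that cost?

For any fixed open set, each sensor cluster goes to its cheapest open site; total = fixed + service.
{D3, D4}: Galt→D4 2, Ashby→D3 2, Brent→D4 2, Quay→D4 7, Kent→D3 3, Vance→D3 9, Tring→D4 4. Service 29; fixed 11; total 40.
{D1, D4, D5}: service 32 + fixed 9 = 41
{D3, D4, D5}: Galt→D4 2, Ashby→D3 2, Brent→D4 2, Quay→D4 7, Kent→D5 2, Vance→D3 9, Tring→D4 4. Service 28; fixed 13; total 41.
{D1, D2, D3, D4, D5}: Galt→D1 2, Ashby→D3 2, Brent→D4 2, Quay→D4 7, Kent→D5 2, Vance→D2 8, Tring→D4 4. Service 27; fixed 21; total 48.
No other subset beats 40.

Open D3 and D4; minimum total cost 40.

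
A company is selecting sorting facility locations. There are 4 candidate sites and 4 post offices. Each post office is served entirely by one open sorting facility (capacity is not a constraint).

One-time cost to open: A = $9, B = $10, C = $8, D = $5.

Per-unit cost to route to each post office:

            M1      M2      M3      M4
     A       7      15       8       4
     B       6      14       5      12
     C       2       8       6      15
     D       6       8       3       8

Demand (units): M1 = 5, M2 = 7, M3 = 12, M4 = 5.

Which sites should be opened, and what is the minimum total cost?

Open A, C and D; minimum total cost 144.

For any fixed open set, each post office goes to its cheapest open site; total = fixed + service.
{A, C, D}: M1→C 2·5=10, M2→C 8·7=56, M3→D 3·12=36, M4→A 4·5=20. Service 122; fixed 22; total 144.
{A, B, C, D}: M1→C 2·5=10, M2→C 8·7=56, M3→D 3·12=36, M4→A 4·5=20. Service 122; fixed 32; total 154.
{C, D}: service 142 + fixed 13 = 155
{D}: service 162 + fixed 5 = 167
No other subset beats 144.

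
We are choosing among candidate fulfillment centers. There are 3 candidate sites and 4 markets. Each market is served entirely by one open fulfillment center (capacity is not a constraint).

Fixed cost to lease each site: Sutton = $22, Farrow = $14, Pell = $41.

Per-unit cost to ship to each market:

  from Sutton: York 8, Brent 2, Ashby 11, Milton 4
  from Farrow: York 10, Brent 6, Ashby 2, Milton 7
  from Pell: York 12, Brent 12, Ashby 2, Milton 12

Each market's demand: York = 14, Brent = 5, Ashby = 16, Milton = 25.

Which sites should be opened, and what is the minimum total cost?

Open Sutton and Farrow; minimum total cost 290.

For any fixed open set, each market goes to its cheapest open site; total = fixed + service.
{Sutton, Farrow}: York→Sutton 8·14=112, Brent→Sutton 2·5=10, Ashby→Farrow 2·16=32, Milton→Sutton 4·25=100. Service 254; fixed 36; total 290.
{Sutton, Pell}: service 254 + fixed 63 = 317
{Sutton, Farrow, Pell}: York→Sutton 8·14=112, Brent→Sutton 2·5=10, Ashby→Farrow 2·16=32, Milton→Sutton 4·25=100. Service 254; fixed 77; total 331.
{Farrow}: service 377 + fixed 14 = 391
No other subset beats 290.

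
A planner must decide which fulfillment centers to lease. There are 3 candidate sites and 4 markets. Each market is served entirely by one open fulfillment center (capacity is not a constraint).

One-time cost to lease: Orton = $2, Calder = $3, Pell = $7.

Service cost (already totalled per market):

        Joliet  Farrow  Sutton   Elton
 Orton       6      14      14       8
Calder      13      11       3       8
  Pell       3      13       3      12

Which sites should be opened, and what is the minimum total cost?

Open Orton and Calder; minimum total cost 33.

For any fixed open set, each market goes to its cheapest open site; total = fixed + service.
{Orton, Calder}: Joliet→Orton 6, Farrow→Calder 11, Sutton→Calder 3, Elton→Orton 8. Service 28; fixed 5; total 33.
{Calder, Pell}: service 25 + fixed 10 = 35
{Orton, Pell}: service 27 + fixed 9 = 36
{Orton, Calder, Pell}: service 25 + fixed 12 = 37
No other subset beats 33.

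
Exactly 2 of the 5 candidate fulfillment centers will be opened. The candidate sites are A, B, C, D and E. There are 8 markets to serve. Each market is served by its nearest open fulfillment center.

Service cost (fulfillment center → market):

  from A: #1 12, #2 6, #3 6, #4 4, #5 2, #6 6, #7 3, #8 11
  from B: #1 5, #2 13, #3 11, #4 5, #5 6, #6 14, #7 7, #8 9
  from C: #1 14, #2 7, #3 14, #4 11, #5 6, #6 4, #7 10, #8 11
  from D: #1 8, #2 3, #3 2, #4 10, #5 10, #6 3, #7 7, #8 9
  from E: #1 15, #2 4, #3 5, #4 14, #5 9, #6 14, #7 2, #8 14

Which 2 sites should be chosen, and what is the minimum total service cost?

With exactly 2 open, each market uses its cheapest among the chosen.
{A, D}: #1→D 8, #2→D 3, #3→D 2, #4→A 4, #5→A 2, #6→D 3, #7→A 3, #8→D 9. Service cost 34.
{B, D}: service cost 40
{A, B}: service cost 41
Among all 10 size-2 choices, {A, D} is lowest.

Choose A and D; total service cost 34.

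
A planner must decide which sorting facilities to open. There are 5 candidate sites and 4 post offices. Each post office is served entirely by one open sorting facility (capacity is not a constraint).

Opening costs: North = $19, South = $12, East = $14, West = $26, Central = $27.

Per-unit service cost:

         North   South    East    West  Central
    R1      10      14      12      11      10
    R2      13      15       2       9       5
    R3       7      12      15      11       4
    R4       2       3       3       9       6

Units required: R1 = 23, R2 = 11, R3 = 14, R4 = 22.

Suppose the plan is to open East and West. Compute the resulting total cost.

Total cost: 535

Each post office is assigned to its cheapest site among the open ones.
{East, West}: R1→West 11·23=253, R2→East 2·11=22, R3→West 11·14=154, R4→East 3·22=66. Service 495; fixed 40; total 535.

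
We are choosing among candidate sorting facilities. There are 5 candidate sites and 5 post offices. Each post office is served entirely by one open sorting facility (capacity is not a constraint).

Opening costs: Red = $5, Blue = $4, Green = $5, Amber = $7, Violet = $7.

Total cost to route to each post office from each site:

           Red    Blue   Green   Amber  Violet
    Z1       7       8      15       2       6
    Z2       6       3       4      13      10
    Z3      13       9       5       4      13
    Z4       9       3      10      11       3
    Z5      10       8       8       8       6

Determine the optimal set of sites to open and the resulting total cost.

For any fixed open set, each post office goes to its cheapest open site; total = fixed + service.
{Blue, Amber}: Z1→Amber 2, Z2→Blue 3, Z3→Amber 4, Z4→Blue 3, Z5→Blue 8. Service 20; fixed 11; total 31.
{Blue}: service 31 + fixed 4 = 35
{Red, Blue, Amber}: service 20 + fixed 16 = 36
{Red, Blue, Green, Amber, Violet}: Z1→Amber 2, Z2→Blue 3, Z3→Amber 4, Z4→Blue 3, Z5→Violet 6. Service 18; fixed 28; total 46.
No other subset beats 31.

Open Blue and Amber; minimum total cost 31.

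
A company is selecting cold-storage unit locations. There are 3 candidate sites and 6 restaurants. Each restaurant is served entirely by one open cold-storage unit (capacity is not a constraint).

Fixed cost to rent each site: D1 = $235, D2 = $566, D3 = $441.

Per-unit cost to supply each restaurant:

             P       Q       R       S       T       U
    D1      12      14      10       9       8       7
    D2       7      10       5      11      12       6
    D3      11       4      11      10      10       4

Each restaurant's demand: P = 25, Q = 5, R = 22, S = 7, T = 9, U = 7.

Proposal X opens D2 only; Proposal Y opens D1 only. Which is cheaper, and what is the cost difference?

Proposal X: {D2}: P→D2 7·25=175, Q→D2 10·5=50, R→D2 5·22=110, S→D2 11·7=77, T→D2 12·9=108, U→D2 6·7=42. Service 562; fixed 566; total 1128.
Proposal Y: {D1}: P→D1 12·25=300, Q→D1 14·5=70, R→D1 10·22=220, S→D1 9·7=63, T→D1 8·9=72, U→D1 7·7=49. Service 774; fixed 235; total 1009.
Difference: |1128 − 1009| = 119.

Proposal Y is cheaper by 119.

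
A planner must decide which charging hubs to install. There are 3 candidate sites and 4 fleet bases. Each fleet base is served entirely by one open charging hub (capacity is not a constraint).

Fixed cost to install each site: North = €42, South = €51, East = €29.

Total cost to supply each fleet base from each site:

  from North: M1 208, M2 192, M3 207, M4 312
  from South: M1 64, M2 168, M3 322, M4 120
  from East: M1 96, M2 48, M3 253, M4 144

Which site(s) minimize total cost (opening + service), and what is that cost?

Open North, South and East; minimum total cost 561.

For any fixed open set, each fleet base goes to its cheapest open site; total = fixed + service.
{North, South, East}: M1→South 64, M2→East 48, M3→North 207, M4→South 120. Service 439; fixed 122; total 561.
{South, East}: M1→South 64, M2→East 48, M3→East 253, M4→South 120. Service 485; fixed 80; total 565.
{North, East}: service 495 + fixed 71 = 566
{East}: M1→East 96, M2→East 48, M3→East 253, M4→East 144. Service 541; fixed 29; total 570.
(All 7 nonempty subsets were checked; North, South and East is lowest.)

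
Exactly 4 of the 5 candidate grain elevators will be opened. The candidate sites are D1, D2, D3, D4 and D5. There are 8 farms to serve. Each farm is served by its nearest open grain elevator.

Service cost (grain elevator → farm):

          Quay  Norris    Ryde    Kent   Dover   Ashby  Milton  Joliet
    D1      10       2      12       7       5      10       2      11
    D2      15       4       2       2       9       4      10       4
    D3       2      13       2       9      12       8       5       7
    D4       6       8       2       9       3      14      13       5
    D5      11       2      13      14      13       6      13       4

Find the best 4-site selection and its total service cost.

With exactly 4 open, each farm uses its cheapest among the chosen.
{D1, D2, D3, D4}: Quay→D3 2, Norris→D1 2, Ryde→D2 2, Kent→D2 2, Dover→D4 3, Ashby→D2 4, Milton→D1 2, Joliet→D2 4. Service cost 21.
{D1, D2, D3, D5}: service cost 23
{D2, D3, D4, D5}: service cost 24
Among all 5 size-4 choices, {D1, D2, D3, D4} is lowest.

Choose D1, D2, D3 and D4; total service cost 21.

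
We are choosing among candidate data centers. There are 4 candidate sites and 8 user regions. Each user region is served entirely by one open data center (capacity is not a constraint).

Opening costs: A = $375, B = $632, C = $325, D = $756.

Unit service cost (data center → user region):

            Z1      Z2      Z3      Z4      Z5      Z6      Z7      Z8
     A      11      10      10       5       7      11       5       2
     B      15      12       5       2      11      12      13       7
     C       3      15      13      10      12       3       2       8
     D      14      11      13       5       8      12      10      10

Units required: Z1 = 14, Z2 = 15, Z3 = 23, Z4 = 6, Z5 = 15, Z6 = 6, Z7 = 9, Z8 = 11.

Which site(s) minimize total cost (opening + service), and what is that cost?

Open A only; minimum total cost 1177.

For any fixed open set, each user region goes to its cheapest open site; total = fixed + service.
{A}: Z1→A 11·14=154, Z2→A 10·15=150, Z3→A 10·23=230, Z4→A 5·6=30, Z5→A 7·15=105, Z6→A 11·6=66, Z7→A 5·9=45, Z8→A 2·11=22. Service 802; fixed 375; total 1177.
{C}: Z1→C 3·14=42, Z2→C 15·15=225, Z3→C 13·23=299, Z4→C 10·6=60, Z5→C 12·15=180, Z6→C 3·6=18, Z7→C 2·9=18, Z8→C 8·11=88. Service 930; fixed 325; total 1255.
{A, C}: service 615 + fixed 700 = 1315
{A, B, C, D}: service 482 + fixed 2088 = 2570
(All 15 nonempty subsets were checked; A only is lowest.)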